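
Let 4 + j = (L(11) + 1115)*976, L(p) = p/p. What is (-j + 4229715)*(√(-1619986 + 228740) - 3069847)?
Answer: -9640863713041 + 53388551*I*√4814 ≈ -9.6409e+12 + 3.7043e+9*I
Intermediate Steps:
L(p) = 1
j = 1089212 (j = -4 + (1 + 1115)*976 = -4 + 1116*976 = -4 + 1089216 = 1089212)
(-j + 4229715)*(√(-1619986 + 228740) - 3069847) = (-1*1089212 + 4229715)*(√(-1619986 + 228740) - 3069847) = (-1089212 + 4229715)*(√(-1391246) - 3069847) = 3140503*(17*I*√4814 - 3069847) = 3140503*(-3069847 + 17*I*√4814) = -9640863713041 + 53388551*I*√4814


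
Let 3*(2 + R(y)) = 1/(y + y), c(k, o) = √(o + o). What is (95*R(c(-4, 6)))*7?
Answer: -1330 + 665*√3/36 ≈ -1298.0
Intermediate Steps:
c(k, o) = √2*√o (c(k, o) = √(2*o) = √2*√o)
R(y) = -2 + 1/(6*y) (R(y) = -2 + 1/(3*(y + y)) = -2 + 1/(3*((2*y))) = -2 + (1/(2*y))/3 = -2 + 1/(6*y))
(95*R(c(-4, 6)))*7 = (95*(-2 + 1/(6*((√2*√6)))))*7 = (95*(-2 + 1/(6*((2*√3)))))*7 = (95*(-2 + (√3/6)/6))*7 = (95*(-2 + √3/36))*7 = (-190 + 95*√3/36)*7 = -1330 + 665*√3/36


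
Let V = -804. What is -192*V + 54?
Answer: 154422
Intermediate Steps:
-192*V + 54 = -192*(-804) + 54 = 154368 + 54 = 154422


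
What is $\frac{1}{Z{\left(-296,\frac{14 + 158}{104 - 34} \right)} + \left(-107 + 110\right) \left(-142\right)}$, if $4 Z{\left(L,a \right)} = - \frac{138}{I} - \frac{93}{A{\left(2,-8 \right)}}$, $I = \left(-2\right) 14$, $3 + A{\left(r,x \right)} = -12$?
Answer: $- \frac{280}{118501} \approx -0.0023628$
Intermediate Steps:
$A{\left(r,x \right)} = -15$ ($A{\left(r,x \right)} = -3 - 12 = -15$)
$I = -28$
$Z{\left(L,a \right)} = \frac{779}{280}$ ($Z{\left(L,a \right)} = \frac{- \frac{138}{-28} - \frac{93}{-15}}{4} = \frac{\left(-138\right) \left(- \frac{1}{28}\right) - - \frac{31}{5}}{4} = \frac{\frac{69}{14} + \frac{31}{5}}{4} = \frac{1}{4} \cdot \frac{779}{70} = \frac{779}{280}$)
$\frac{1}{Z{\left(-296,\frac{14 + 158}{104 - 34} \right)} + \left(-107 + 110\right) \left(-142\right)} = \frac{1}{\frac{779}{280} + \left(-107 + 110\right) \left(-142\right)} = \frac{1}{\frac{779}{280} + 3 \left(-142\right)} = \frac{1}{\frac{779}{280} - 426} = \frac{1}{- \frac{118501}{280}} = - \frac{280}{118501}$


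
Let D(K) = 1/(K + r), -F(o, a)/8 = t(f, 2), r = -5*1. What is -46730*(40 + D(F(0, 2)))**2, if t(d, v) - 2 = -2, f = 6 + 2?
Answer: -370110946/5 ≈ -7.4022e+7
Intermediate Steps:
f = 8
r = -5
t(d, v) = 0 (t(d, v) = 2 - 2 = 0)
F(o, a) = 0 (F(o, a) = -8*0 = 0)
D(K) = 1/(-5 + K) (D(K) = 1/(K - 5) = 1/(-5 + K))
-46730*(40 + D(F(0, 2)))**2 = -46730*(40 + 1/(-5 + 0))**2 = -46730*(40 + 1/(-5))**2 = -46730*(40 - 1/5)**2 = -46730*(199/5)**2 = -46730/(1/(39601/25)) = -46730/25/39601 = -46730*39601/25 = -370110946/5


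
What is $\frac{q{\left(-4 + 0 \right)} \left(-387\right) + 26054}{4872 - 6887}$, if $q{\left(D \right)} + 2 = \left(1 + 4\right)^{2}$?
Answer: $- \frac{17153}{2015} \approx -8.5126$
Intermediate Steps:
$q{\left(D \right)} = 23$ ($q{\left(D \right)} = -2 + \left(1 + 4\right)^{2} = -2 + 5^{2} = -2 + 25 = 23$)
$\frac{q{\left(-4 + 0 \right)} \left(-387\right) + 26054}{4872 - 6887} = \frac{23 \left(-387\right) + 26054}{4872 - 6887} = \frac{-8901 + 26054}{-2015} = 17153 \left(- \frac{1}{2015}\right) = - \frac{17153}{2015}$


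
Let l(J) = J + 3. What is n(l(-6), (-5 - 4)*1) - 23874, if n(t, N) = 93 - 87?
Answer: -23868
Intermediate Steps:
l(J) = 3 + J
n(t, N) = 6
n(l(-6), (-5 - 4)*1) - 23874 = 6 - 23874 = -23868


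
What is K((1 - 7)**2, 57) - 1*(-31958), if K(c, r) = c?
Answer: 31994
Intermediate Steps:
K((1 - 7)**2, 57) - 1*(-31958) = (1 - 7)**2 - 1*(-31958) = (-6)**2 + 31958 = 36 + 31958 = 31994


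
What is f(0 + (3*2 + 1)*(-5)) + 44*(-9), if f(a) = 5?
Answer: -391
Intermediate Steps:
f(0 + (3*2 + 1)*(-5)) + 44*(-9) = 5 + 44*(-9) = 5 - 396 = -391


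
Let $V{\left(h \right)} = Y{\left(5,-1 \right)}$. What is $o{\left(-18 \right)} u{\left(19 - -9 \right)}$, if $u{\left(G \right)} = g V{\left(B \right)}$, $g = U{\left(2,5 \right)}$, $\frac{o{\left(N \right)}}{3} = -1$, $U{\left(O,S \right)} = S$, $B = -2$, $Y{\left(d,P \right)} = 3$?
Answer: $-45$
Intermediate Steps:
$V{\left(h \right)} = 3$
$o{\left(N \right)} = -3$ ($o{\left(N \right)} = 3 \left(-1\right) = -3$)
$g = 5$
$u{\left(G \right)} = 15$ ($u{\left(G \right)} = 5 \cdot 3 = 15$)
$o{\left(-18 \right)} u{\left(19 - -9 \right)} = \left(-3\right) 15 = -45$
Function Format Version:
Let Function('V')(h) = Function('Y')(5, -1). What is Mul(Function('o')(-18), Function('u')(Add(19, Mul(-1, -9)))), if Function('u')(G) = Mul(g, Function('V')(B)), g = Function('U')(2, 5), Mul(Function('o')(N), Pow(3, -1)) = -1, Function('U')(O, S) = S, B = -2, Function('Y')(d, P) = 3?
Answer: -45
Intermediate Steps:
Function('V')(h) = 3
Function('o')(N) = -3 (Function('o')(N) = Mul(3, -1) = -3)
g = 5
Function('u')(G) = 15 (Function('u')(G) = Mul(5, 3) = 15)
Mul(Function('o')(-18), Function('u')(Add(19, Mul(-1, -9)))) = Mul(-3, 15) = -45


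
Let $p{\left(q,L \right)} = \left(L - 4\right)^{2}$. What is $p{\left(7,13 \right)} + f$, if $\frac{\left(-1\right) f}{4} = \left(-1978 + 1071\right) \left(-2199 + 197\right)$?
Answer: $-7263175$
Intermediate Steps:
$p{\left(q,L \right)} = \left(-4 + L\right)^{2}$ ($p{\left(q,L \right)} = \left(L - 4\right)^{2} = \left(-4 + L\right)^{2}$)
$f = -7263256$ ($f = - 4 \left(-1978 + 1071\right) \left(-2199 + 197\right) = - 4 \left(\left(-907\right) \left(-2002\right)\right) = \left(-4\right) 1815814 = -7263256$)
$p{\left(7,13 \right)} + f = \left(-4 + 13\right)^{2} - 7263256 = 9^{2} - 7263256 = 81 - 7263256 = -7263175$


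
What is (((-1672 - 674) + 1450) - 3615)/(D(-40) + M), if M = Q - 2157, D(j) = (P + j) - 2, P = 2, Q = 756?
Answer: 4511/1441 ≈ 3.1305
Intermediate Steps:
D(j) = j (D(j) = (2 + j) - 2 = j)
M = -1401 (M = 756 - 2157 = -1401)
(((-1672 - 674) + 1450) - 3615)/(D(-40) + M) = (((-1672 - 674) + 1450) - 3615)/(-40 - 1401) = ((-2346 + 1450) - 3615)/(-1441) = (-896 - 3615)*(-1/1441) = -4511*(-1/1441) = 4511/1441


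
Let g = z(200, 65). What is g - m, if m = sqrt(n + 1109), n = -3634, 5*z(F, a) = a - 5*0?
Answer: 13 - 5*I*sqrt(101) ≈ 13.0 - 50.249*I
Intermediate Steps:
z(F, a) = a/5 (z(F, a) = (a - 5*0)/5 = (a + 0)/5 = a/5)
g = 13 (g = (1/5)*65 = 13)
m = 5*I*sqrt(101) (m = sqrt(-3634 + 1109) = sqrt(-2525) = 5*I*sqrt(101) ≈ 50.249*I)
g - m = 13 - 5*I*sqrt(101)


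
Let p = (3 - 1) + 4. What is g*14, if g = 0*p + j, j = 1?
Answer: 14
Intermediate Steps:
p = 6 (p = 2 + 4 = 6)
g = 1 (g = 0*6 + 1 = 0 + 1 = 1)
g*14 = 1*14 = 14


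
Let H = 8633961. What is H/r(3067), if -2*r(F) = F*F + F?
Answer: -8633961/4704778 ≈ -1.8351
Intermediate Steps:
r(F) = -F/2 - F**2/2 (r(F) = -(F*F + F)/2 = -(F**2 + F)/2 = -(F + F**2)/2 = -F/2 - F**2/2)
H/r(3067) = 8633961/((-1/2*3067*(1 + 3067))) = 8633961/((-1/2*3067*3068)) = 8633961/(-4704778) = 8633961*(-1/4704778) = -8633961/4704778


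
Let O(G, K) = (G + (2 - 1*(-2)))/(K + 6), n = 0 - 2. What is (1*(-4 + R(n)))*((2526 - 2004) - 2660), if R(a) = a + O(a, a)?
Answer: 11759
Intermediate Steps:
n = -2
O(G, K) = (4 + G)/(6 + K) (O(G, K) = (G + (2 + 2))/(6 + K) = (G + 4)/(6 + K) = (4 + G)/(6 + K))
R(a) = a + (4 + a)/(6 + a)
(1*(-4 + R(n)))*((2526 - 2004) - 2660) = (1*(-4 + (4 - 2 - 2*(6 - 2))/(6 - 2)))*((2526 - 2004) - 2660) = (1*(-4 + (4 - 2 - 2*4)/4))*(522 - 2660) = (1*(-4 + (4 - 2 - 8)/4))*(-2138) = (1*(-4 + (1/4)*(-6)))*(-2138) = (1*(-4 - 3/2))*(-2138) = (1*(-11/2))*(-2138) = -11/2*(-2138) = 11759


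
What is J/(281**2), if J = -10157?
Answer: -10157/78961 ≈ -0.12863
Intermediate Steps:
J/(281**2) = -10157/(281**2) = -10157/78961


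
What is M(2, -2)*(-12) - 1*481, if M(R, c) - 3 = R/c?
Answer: -505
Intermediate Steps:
M(R, c) = 3 + R/c
M(2, -2)*(-12) - 1*481 = (3 + 2/(-2))*(-12) - 1*481 = (3 + 2*(-½))*(-12) - 481 = (3 - 1)*(-12) - 481 = 2*(-12) - 481 = -24 - 481 = -505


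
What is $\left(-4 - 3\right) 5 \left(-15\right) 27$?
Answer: $14175$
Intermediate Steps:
$\left(-4 - 3\right) 5 \left(-15\right) 27 = \left(-7\right) 5 \left(-15\right) 27 = \left(-35\right) \left(-15\right) 27 = 525 \cdot 27 = 14175$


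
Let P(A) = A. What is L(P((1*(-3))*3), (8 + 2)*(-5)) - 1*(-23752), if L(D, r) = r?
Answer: 23702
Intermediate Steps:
L(P((1*(-3))*3), (8 + 2)*(-5)) - 1*(-23752) = (8 + 2)*(-5) - 1*(-23752) = 10*(-5) + 23752 = -50 + 23752 = 23702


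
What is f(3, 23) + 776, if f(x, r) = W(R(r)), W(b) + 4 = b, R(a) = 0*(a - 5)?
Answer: 772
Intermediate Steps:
R(a) = 0 (R(a) = 0*(-5 + a) = 0)
W(b) = -4 + b
f(x, r) = -4 (f(x, r) = -4 + 0 = -4)
f(3, 23) + 776 = -4 + 776 = 772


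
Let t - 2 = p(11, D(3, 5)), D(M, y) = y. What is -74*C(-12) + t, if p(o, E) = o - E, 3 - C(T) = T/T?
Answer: -140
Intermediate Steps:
C(T) = 2 (C(T) = 3 - T/T = 3 - 1*1 = 3 - 1 = 2)
t = 8 (t = 2 + (11 - 1*5) = 2 + (11 - 5) = 2 + 6 = 8)
-74*C(-12) + t = -74*2 + 8 = -148 + 8 = -140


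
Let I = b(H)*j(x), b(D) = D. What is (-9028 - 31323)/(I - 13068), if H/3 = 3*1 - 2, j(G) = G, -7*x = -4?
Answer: 282457/91464 ≈ 3.0882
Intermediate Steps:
x = 4/7 (x = -⅐*(-4) = 4/7 ≈ 0.57143)
H = 3 (H = 3*(3*1 - 2) = 3*(3 - 2) = 3*1 = 3)
I = 12/7 (I = 3*(4/7) = 12/7 ≈ 1.7143)
(-9028 - 31323)/(I - 13068) = (-9028 - 31323)/(12/7 - 13068) = -40351/(-91464/7) = -40351*(-7/91464) = 282457/91464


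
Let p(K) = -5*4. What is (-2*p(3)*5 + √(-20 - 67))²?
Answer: (200 + I*√87)² ≈ 39913.0 + 3731.0*I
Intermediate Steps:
p(K) = -20
(-2*p(3)*5 + √(-20 - 67))² = (-2*(-20)*5 + √(-20 - 67))² = (40*5 + √(-87))² = (200 + I*√87)²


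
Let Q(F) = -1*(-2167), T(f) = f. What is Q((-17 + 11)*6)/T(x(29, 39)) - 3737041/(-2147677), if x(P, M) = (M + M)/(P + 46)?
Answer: 16635366363/7977086 ≈ 2085.4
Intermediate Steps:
x(P, M) = 2*M/(46 + P) (x(P, M) = (2*M)/(46 + P) = 2*M/(46 + P))
Q(F) = 2167
Q((-17 + 11)*6)/T(x(29, 39)) - 3737041/(-2147677) = 2167/((2*39/(46 + 29))) - 3737041/(-2147677) = 2167/((2*39/75)) - 3737041*(-1/2147677) = 2167/((2*39*(1/75))) + 533863/306811 = 2167/(26/25) + 533863/306811 = 2167*(25/26) + 533863/306811 = 54175/26 + 533863/306811 = 16635366363/7977086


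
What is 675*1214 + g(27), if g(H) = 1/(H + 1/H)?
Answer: 598198527/730 ≈ 8.1945e+5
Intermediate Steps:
675*1214 + g(27) = 675*1214 + 27/(1 + 27²) = 819450 + 27/(1 + 729) = 819450 + 27/730 = 598198527/730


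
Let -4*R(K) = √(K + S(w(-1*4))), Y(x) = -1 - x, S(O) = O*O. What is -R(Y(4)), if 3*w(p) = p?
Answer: I*√29/12 ≈ 0.44876*I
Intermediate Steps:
w(p) = p/3
S(O) = O²
R(K) = -√(16/9 + K)/4 (R(K) = -√(K + ((-1*4)/3)²)/4 = -√(K + ((⅓)*(-4))²)/4 = -√(K + (-4/3)²)/4 = -√(K + 16/9)/4 = -√(16/9 + K)/4)
-R(Y(4)) = -(-1)*√(16 + 9*(-1 - 1*4))/12 = -(-1)*√(16 + 9*(-1 - 4))/12 = -(-1)*√(16 + 9*(-5))/12 = -(-1)*√(16 - 45)/12 = -(-1)*√(-29)/12 = -(-1)*I*√29/12 = I*√29/12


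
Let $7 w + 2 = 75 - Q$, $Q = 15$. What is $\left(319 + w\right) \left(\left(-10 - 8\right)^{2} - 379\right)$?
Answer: $- \frac{126005}{7} \approx -18001.0$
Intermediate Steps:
$w = \frac{58}{7}$ ($w = - \frac{2}{7} + \frac{75 - 15}{7} = - \frac{2}{7} + \frac{1}{7} \cdot 60 = - \frac{2}{7} + \frac{60}{7} = \frac{58}{7} \approx 8.2857$)
$\left(319 + w\right) \left(\left(-10 - 8\right)^{2} - 379\right) = \left(319 + \frac{58}{7}\right) \left(\left(-10 - 8\right)^{2} - 379\right) = \frac{2291 \left(\left(-18\right)^{2} - 379\right)}{7} = \frac{2291 \left(324 - 379\right)}{7} = \frac{2291}{7} \left(-55\right) = - \frac{126005}{7}$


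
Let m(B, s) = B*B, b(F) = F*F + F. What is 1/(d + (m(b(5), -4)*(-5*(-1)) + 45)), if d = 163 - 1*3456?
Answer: 1/1252 ≈ 0.00079872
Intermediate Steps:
b(F) = F + F² (b(F) = F² + F = F + F²)
m(B, s) = B²
d = -3293 (d = 163 - 3456 = -3293)
1/(d + (m(b(5), -4)*(-5*(-1)) + 45)) = 1/(-3293 + ((5*(1 + 5))²*(-5*(-1)) + 45)) = 1/(-3293 + ((5*6)²*5 + 45)) = 1/(-3293 + (30²*5 + 45)) = 1/(-3293 + (900*5 + 45)) = 1/(-3293 + (4500 + 45)) = 1/(-3293 + 4545) = 1/1252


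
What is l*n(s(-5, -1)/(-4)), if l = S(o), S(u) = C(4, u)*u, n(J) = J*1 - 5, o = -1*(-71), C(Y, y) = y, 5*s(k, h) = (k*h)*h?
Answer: -95779/4 ≈ -23945.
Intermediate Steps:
s(k, h) = k*h²/5 (s(k, h) = ((k*h)*h)/5 = ((h*k)*h)/5 = (k*h²)/5 = k*h²/5)
o = 71
n(J) = -5 + J (n(J) = J - 5 = -5 + J)
S(u) = u² (S(u) = u*u = u²)
l = 5041 (l = 71² = 5041)
l*n(s(-5, -1)/(-4)) = 5041*(-5 + ((⅕)*(-5)*(-1)²)/(-4)) = 5041*(-5 + ((⅕)*(-5)*1)*(-¼)) = 5041*(-5 - 1*(-¼)) = 5041*(-5 + ¼) = 5041*(-19/4) = -95779/4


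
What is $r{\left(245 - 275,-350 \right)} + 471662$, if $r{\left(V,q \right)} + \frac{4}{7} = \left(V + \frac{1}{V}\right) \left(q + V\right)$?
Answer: $\frac{10144556}{21} \approx 4.8307 \cdot 10^{5}$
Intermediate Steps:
$r{\left(V,q \right)} = - \frac{4}{7} + \left(V + q\right) \left(V + \frac{1}{V}\right)$ ($r{\left(V,q \right)} = - \frac{4}{7} + \left(V + \frac{1}{V}\right) \left(q + V\right) = - \frac{4}{7} + \left(V + \frac{1}{V}\right) \left(V + q\right) = - \frac{4}{7} + \left(V + q\right) \left(V + \frac{1}{V}\right)$)
$r{\left(245 - 275,-350 \right)} + 471662 = \left(\frac{3}{7} + \left(245 - 275\right)^{2} + \left(245 - 275\right) \left(-350\right) - \frac{350}{245 - 275}\right) + 471662 = \left(\frac{3}{7} + \left(-30\right)^{2} - -10500 - \frac{350}{-30}\right) + 471662 = \left(\frac{3}{7} + 900 + 10500 - - \frac{35}{3}\right) + 471662 = \left(\frac{3}{7} + 900 + 10500 + \frac{35}{3}\right) + 471662 = \frac{239654}{21} + 471662 = \frac{10144556}{21}$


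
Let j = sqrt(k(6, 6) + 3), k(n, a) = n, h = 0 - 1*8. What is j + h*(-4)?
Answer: 35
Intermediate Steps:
h = -8 (h = 0 - 8 = -8)
j = 3 (j = sqrt(6 + 3) = sqrt(9) = 3)
j + h*(-4) = 3 - 8*(-4) = 3 + 32 = 35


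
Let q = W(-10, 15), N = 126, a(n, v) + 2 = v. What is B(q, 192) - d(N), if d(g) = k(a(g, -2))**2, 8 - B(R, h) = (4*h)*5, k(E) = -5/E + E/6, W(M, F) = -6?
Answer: -551857/144 ≈ -3832.3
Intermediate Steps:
a(n, v) = -2 + v
k(E) = -5/E + E/6 (k(E) = -5/E + E*(1/6) = -5/E + E/6)
q = -6
B(R, h) = 8 - 20*h (B(R, h) = 8 - 4*h*5 = 8 - 20*h)
d(g) = 49/144 (d(g) = (-5/(-2 - 2) + (-2 - 2)/6)**2 = (-5/(-4) + (1/6)*(-4))**2 = (-5*(-1/4) - 2/3)**2 = (5/4 - 2/3)**2 = (7/12)**2 = 49/144)
B(q, 192) - d(N) = (8 - 20*192) - 1*49/144 = (8 - 3840) - 49/144 = -3832 - 49/144 = -551857/144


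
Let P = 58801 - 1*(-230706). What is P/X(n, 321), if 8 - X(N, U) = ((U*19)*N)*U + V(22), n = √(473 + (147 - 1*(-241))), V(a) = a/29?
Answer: -83957030/132162177069368421 - 52963444409497*√861/308378413161859649 ≈ -0.0050396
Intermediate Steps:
V(a) = a/29 (V(a) = a*(1/29) = a/29)
n = √861 (n = √(473 + (147 + 241)) = √(473 + 388) = √861 ≈ 29.343)
X(N, U) = 210/29 - 19*N*U² (X(N, U) = 8 - (((U*19)*N)*U + (1/29)*22) = 8 - (((19*U)*N)*U + 22/29) = 8 - ((19*N*U)*U + 22/29) = 8 - (19*N*U² + 22/29) = 8 - (22/29 + 19*N*U²) = 8 + (-22/29 - 19*N*U²) = 210/29 - 19*N*U²)
P = 289507 (P = 58801 + 230706 = 289507)
P/X(n, 321) = 289507/(210/29 - 19*√861*321²) = 289507/(210/29 - 19*√861*103041) = 289507/(210/29 - 1957779*√861)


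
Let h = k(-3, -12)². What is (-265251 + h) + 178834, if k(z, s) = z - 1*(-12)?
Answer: -86336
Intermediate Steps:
k(z, s) = 12 + z (k(z, s) = z + 12 = 12 + z)
h = 81 (h = (12 - 3)² = 9² = 81)
(-265251 + h) + 178834 = (-265251 + 81) + 178834 = -265170 + 178834 = -86336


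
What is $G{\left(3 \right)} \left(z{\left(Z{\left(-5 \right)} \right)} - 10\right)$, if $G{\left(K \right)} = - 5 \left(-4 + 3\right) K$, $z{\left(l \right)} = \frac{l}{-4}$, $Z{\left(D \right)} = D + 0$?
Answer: $- \frac{525}{4} \approx -131.25$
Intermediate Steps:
$Z{\left(D \right)} = D$
$z{\left(l \right)} = - \frac{l}{4}$ ($z{\left(l \right)} = l \left(- \frac{1}{4}\right) = - \frac{l}{4}$)
$G{\left(K \right)} = 5 K$ ($G{\left(K \right)} = \left(-5\right) \left(-1\right) K = 5 K$)
$G{\left(3 \right)} \left(z{\left(Z{\left(-5 \right)} \right)} - 10\right) = 5 \cdot 3 \left(\left(- \frac{1}{4}\right) \left(-5\right) - 10\right) = 15 \left(\frac{5}{4} - 10\right) = 15 \left(- \frac{35}{4}\right) = - \frac{525}{4}$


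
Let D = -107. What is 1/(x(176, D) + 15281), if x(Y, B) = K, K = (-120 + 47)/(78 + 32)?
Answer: 110/1680837 ≈ 6.5444e-5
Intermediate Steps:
K = -73/110 ≈ -0.66364
x(Y, B) = -73/110
1/(x(176, D) + 15281) = 1/(-73/110 + 15281) = 1/(1680837/110) = 110/1680837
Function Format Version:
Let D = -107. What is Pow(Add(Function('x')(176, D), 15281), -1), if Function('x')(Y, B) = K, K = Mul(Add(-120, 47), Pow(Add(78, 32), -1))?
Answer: Rational(110, 1680837) ≈ 6.5444e-5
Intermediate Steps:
K = Rational(-73, 110) (K = Mul(-73, Pow(110, -1)) = Mul(-73, Rational(1, 110)) = Rational(-73, 110) ≈ -0.66364)
Function('x')(Y, B) = Rational(-73, 110)
Pow(Add(Function('x')(176, D), 15281), -1) = Pow(Add(Rational(-73, 110), 15281), -1) = Pow(Rational(1680837, 110), -1) = Rational(110, 1680837)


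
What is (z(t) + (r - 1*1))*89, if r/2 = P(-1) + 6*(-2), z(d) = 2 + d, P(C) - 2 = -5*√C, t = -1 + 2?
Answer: -1602 - 890*I ≈ -1602.0 - 890.0*I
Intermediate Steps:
t = 1
P(C) = 2 - 5*√C
r = -20 - 10*I (r = 2*((2 - 5*I) + 6*(-2)) = 2*((2 - 5*I) - 12) = 2*(-10 - 5*I) = -20 - 10*I ≈ -20.0 - 10.0*I)
(z(t) + (r - 1*1))*89 = ((2 + 1) + ((-20 - 10*I) - 1*1))*89 = (3 + ((-20 - 10*I) - 1))*89 = (3 + (-21 - 10*I))*89 = (-18 - 10*I)*89 = -1602 - 890*I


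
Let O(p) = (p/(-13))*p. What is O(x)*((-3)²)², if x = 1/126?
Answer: -1/2548 ≈ -0.00039246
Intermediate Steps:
x = 1/126 ≈ 0.0079365
O(p) = -p²/13 (O(p) = (p*(-1/13))*p = (-p/13)*p = -p²/13)
O(x)*((-3)²)² = (-(1/126)²/13)*((-3)²)² = -1/13*1/15876*9² = -1/206388*81 = -1/2548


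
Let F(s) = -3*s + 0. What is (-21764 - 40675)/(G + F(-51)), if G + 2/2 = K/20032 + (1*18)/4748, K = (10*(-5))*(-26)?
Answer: -123722795248/301323901 ≈ -410.60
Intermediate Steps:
F(s) = -3*s
K = 1300 (K = -50*(-26) = 1300)
G = -5536185/5944496 (G = -1 + (1300/20032 + (1*18)/4748) = -1 + (1300*(1/20032) + 18*(1/4748)) = -1 + (325/5008 + 9/2374) = -1 + 408311/5944496 = -5536185/5944496 ≈ -0.93131)
(-21764 - 40675)/(G + F(-51)) = (-21764 - 40675)/(-5536185/5944496 - 3*(-51)) = -62439/(-5536185/5944496 + 153) = -62439/903971703/5944496 = -62439*5944496/903971703 = -123722795248/301323901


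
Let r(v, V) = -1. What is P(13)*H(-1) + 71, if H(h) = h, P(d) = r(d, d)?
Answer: 72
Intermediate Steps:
P(d) = -1
P(13)*H(-1) + 71 = -1*(-1) + 71 = 1 + 71 = 72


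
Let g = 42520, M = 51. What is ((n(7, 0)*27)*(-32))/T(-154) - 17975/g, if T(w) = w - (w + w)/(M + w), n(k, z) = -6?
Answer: -766476493/22918280 ≈ -33.444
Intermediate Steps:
T(w) = w - 2*w/(51 + w) (T(w) = w - (w + w)/(51 + w) = w - 2*w/(51 + w))
((n(7, 0)*27)*(-32))/T(-154) - 17975/g = (-6*27*(-32))/((-154*(49 - 154)/(51 - 154))) - 17975/42520 = (-162*(-32))/((-154*(-105)/(-103))) - 17975*1/42520 = 5184/((-154*(-1/103)*(-105))) - 3595/8504 = 5184/(-16170/103) - 3595/8504 = 5184*(-103/16170) - 3595/8504 = -88992/2695 - 3595/8504 = -766476493/22918280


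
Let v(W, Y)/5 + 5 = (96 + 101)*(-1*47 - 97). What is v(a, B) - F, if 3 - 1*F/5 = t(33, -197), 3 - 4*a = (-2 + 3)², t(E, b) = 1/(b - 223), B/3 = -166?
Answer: -11917921/84 ≈ -1.4188e+5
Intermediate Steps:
B = -498 (B = 3*(-166) = -498)
t(E, b) = 1/(-223 + b)
a = ½ (a = ¾ - (-2 + 3)²/4 = ¾ - ¼*1² = ¾ - ¼*1 = ¾ - ¼ = ½ ≈ 0.50000)
v(W, Y) = -141865 (v(W, Y) = -25 + 5*((96 + 101)*(-1*47 - 97)) = -25 + 5*(197*(-47 - 97)) = -25 + 5*(197*(-144)) = -25 + 5*(-28368) = -25 - 141840 = -141865)
F = 1261/84 (F = 15 - 5/(-223 - 197) = 15 - 5/(-420) = 15 - 5*(-1/420) = 15 + 1/84 = 1261/84 ≈ 15.012)
v(a, B) - F = -141865 - 1*1261/84 = -141865 - 1261/84 = -11917921/84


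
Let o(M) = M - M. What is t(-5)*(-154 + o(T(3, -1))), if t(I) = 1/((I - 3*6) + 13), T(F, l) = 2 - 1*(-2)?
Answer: 77/5 ≈ 15.400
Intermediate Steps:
T(F, l) = 4 (T(F, l) = 2 + 2 = 4)
o(M) = 0
t(I) = 1/(-5 + I) (t(I) = 1/((I - 18) + 13) = 1/((-18 + I) + 13) = 1/(-5 + I))
t(-5)*(-154 + o(T(3, -1))) = (-154 + 0)/(-5 - 5) = -154/(-10) = -⅒*(-154) = 77/5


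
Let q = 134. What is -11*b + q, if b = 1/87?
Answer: 11647/87 ≈ 133.87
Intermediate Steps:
b = 1/87 ≈ 0.011494
-11*b + q = -11*1/87 + 134 = -11/87 + 134 = 11647/87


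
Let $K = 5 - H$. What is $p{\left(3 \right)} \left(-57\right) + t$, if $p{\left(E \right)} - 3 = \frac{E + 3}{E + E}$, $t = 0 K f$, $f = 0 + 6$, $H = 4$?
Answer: $-228$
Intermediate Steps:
$K = 1$ ($K = 5 - 4 = 1$)
$f = 6$
$t = 0$ ($t = 0 \cdot 1 \cdot 6 = 0 \cdot 6 = 0$)
$p{\left(E \right)} = 3 + \frac{3 + E}{2 E}$ ($p{\left(E \right)} = 3 + \frac{E + 3}{E + E} = 3 + \frac{3 + E}{2 E}$)
$p{\left(3 \right)} \left(-57\right) + t = \frac{3 + 7 \cdot 3}{2 \cdot 3} \left(-57\right) + 0 = \frac{1}{2} \cdot \frac{1}{3} \left(3 + 21\right) \left(-57\right) + 0 = \frac{1}{2} \cdot \frac{1}{3} \cdot 24 \left(-57\right) + 0 = 4 \left(-57\right) + 0 = -228 + 0 = -228$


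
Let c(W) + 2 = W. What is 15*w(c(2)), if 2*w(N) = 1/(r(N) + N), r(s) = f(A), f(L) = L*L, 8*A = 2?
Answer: 120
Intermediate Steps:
A = 1/4 (A = (1/8)*2 = 1/4 ≈ 0.25000)
f(L) = L**2
c(W) = -2 + W
r(s) = 1/16 (r(s) = (1/4)**2 = 1/16)
w(N) = 1/(2*(1/16 + N))
15*w(c(2)) = 15*(8/(1 + 16*(-2 + 2))) = 15*(8/(1 + 16*0)) = 15*(8/(1 + 0)) = 15*(8/1) = 15*(8*1) = 15*8 = 120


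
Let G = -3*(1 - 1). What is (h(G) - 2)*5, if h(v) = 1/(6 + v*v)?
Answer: -55/6 ≈ -9.1667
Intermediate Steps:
G = 0 (G = -3*0 = 0)
h(v) = 1/(6 + v**2)
(h(G) - 2)*5 = (1/(6 + 0**2) - 2)*5 = (1/(6 + 0) - 2)*5 = (1/6 - 2)*5 = -11/6*5 = -55/6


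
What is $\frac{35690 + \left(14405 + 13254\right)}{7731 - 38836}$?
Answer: $- \frac{63349}{31105} \approx -2.0366$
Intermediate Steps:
$\frac{35690 + \left(14405 + 13254\right)}{7731 - 38836} = \frac{35690 + 27659}{-31105} = 63349 \left(- \frac{1}{31105}\right) = - \frac{63349}{31105}$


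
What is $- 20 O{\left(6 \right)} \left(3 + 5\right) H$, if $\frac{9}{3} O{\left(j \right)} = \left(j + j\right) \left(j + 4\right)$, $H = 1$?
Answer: $-6400$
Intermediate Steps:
$O{\left(j \right)} = \frac{2 j \left(4 + j\right)}{3}$ ($O{\left(j \right)} = \frac{\left(j + j\right) \left(j + 4\right)}{3} = \frac{2 j \left(4 + j\right)}{3}$)
$- 20 O{\left(6 \right)} \left(3 + 5\right) H = - 20 \cdot \frac{2}{3} \cdot 6 \left(4 + 6\right) \left(3 + 5\right) 1 = - 20 \cdot \frac{2}{3} \cdot 6 \cdot 10 \cdot 8 \cdot 1 = \left(-20\right) 40 \cdot 8 = \left(-800\right) 8 = -6400$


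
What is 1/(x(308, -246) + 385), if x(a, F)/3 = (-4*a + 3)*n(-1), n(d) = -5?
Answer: 1/18820 ≈ 5.3135e-5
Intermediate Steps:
x(a, F) = -45 + 60*a (x(a, F) = 3*((-4*a + 3)*(-5)) = 3*((3 - 4*a)*(-5)) = 3*(-15 + 20*a) = -45 + 60*a)
1/(x(308, -246) + 385) = 1/((-45 + 60*308) + 385) = 1/((-45 + 18480) + 385) = 1/(18435 + 385) = 1/18820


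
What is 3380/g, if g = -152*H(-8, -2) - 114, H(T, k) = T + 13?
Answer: -1690/437 ≈ -3.8673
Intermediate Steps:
H(T, k) = 13 + T
g = -874 (g = -152*(13 - 8) - 114 = -152*5 - 114 = -760 - 114 = -874)
3380/g = 3380/(-874) = 3380*(-1/874) = -1690/437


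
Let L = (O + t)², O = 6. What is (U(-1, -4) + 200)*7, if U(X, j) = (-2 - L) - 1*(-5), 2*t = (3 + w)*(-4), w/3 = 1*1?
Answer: 1169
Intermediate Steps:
w = 3 (w = 3*(1*1) = 3*1 = 3)
t = -12 (t = ((3 + 3)*(-4))/2 = (6*(-4))/2 = (½)*(-24) = -12)
L = 36 (L = (6 - 12)² = (-6)² = 36)
U(X, j) = -33 (U(X, j) = (-2 - 1*36) - 1*(-5) = (-2 - 36) + 5 = -38 + 5 = -33)
(U(-1, -4) + 200)*7 = (-33 + 200)*7 = 167*7 = 1169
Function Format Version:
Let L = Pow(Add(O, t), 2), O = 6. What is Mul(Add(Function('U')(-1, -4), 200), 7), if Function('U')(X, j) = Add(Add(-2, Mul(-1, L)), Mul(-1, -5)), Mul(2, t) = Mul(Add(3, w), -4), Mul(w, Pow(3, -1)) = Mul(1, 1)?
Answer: 1169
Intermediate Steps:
w = 3 (w = Mul(3, Mul(1, 1)) = Mul(3, 1) = 3)
t = -12 (t = Mul(Rational(1, 2), Mul(Add(3, 3), -4)) = Mul(Rational(1, 2), Mul(6, -4)) = Mul(Rational(1, 2), -24) = -12)
L = 36 (L = Pow(Add(6, -12), 2) = Pow(-6, 2) = 36)
Function('U')(X, j) = -33 (Function('U')(X, j) = Add(Add(-2, Mul(-1, 36)), Mul(-1, -5)) = Add(Add(-2, -36), 5) = Add(-38, 5) = -33)
Mul(Add(Function('U')(-1, -4), 200), 7) = Mul(Add(-33, 200), 7) = Mul(167, 7) = 1169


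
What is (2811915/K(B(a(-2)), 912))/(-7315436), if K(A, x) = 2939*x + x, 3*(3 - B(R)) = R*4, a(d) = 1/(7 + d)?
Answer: -62487/435882938624 ≈ -1.4336e-7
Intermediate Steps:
B(R) = 3 - 4*R/3 (B(R) = 3 - R*4/3 = 3 - 4*R/3)
K(A, x) = 2940*x
(2811915/K(B(a(-2)), 912))/(-7315436) = (2811915/((2940*912)))/(-7315436) = (2811915/2681280)*(-1/7315436) = (2811915*(1/2681280))*(-1/7315436) = (62487/59584)*(-1/7315436) = -62487/435882938624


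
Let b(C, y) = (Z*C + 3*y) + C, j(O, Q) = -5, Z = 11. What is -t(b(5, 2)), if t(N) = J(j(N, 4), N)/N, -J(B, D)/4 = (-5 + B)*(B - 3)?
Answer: 160/33 ≈ 4.8485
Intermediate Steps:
b(C, y) = 3*y + 12*C (b(C, y) = (11*C + 3*y) + C = (3*y + 11*C) + C = 3*y + 12*C)
J(B, D) = -4*(-5 + B)*(-3 + B) (J(B, D) = -4*(-5 + B)*(B - 3) = -4*(-5 + B)*(-3 + B))
t(N) = -320/N (t(N) = (-60 - 4*(-5)² + 32*(-5))/N = (-60 - 4*25 - 160)/N = (-60 - 100 - 160)/N = -320/N)
-t(b(5, 2)) = -(-320)/(3*2 + 12*5) = -(-320)/(6 + 60) = -(-320)/66 = -1*(-160/33) = 160/33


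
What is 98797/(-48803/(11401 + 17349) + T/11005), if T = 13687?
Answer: -6251750663750/28715153 ≈ -2.1772e+5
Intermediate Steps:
98797/(-48803/(11401 + 17349) + T/11005) = 98797/(-48803/(11401 + 17349) + 13687/11005) = 98797/(-48803/28750 + 13687*(1/11005)) = 98797/(-48803*1/28750 + 13687/11005) = 98797/(-48803/28750 + 13687/11005) = 98797/(-28715153/63278750) = 98797*(-63278750/28715153) = -6251750663750/28715153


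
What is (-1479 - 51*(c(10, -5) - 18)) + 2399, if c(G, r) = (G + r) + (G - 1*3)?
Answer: 1226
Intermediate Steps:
c(G, r) = -3 + r + 2*G (c(G, r) = (G + r) + (G - 3) = (G + r) + (-3 + G) = -3 + r + 2*G)
(-1479 - 51*(c(10, -5) - 18)) + 2399 = (-1479 - 51*((-3 - 5 + 2*10) - 18)) + 2399 = (-1479 - 51*((-3 - 5 + 20) - 18)) + 2399 = (-1479 - 51*(12 - 18)) + 2399 = (-1479 - 51*(-6)) + 2399 = (-1479 + 306) + 2399 = -1173 + 2399 = 1226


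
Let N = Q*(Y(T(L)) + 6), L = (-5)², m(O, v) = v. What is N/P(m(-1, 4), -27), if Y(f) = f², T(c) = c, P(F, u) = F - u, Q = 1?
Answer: 631/31 ≈ 20.355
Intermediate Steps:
L = 25
N = 631 (N = 1*(25² + 6) = 1*(625 + 6) = 1*631 = 631)
N/P(m(-1, 4), -27) = 631/(4 - 1*(-27)) = 631/(4 + 27) = 631/31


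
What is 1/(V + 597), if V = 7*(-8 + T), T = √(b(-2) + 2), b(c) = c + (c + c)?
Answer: 541/292877 - 14*I/292877 ≈ 0.0018472 - 4.7802e-5*I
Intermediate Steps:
b(c) = 3*c (b(c) = c + 2*c = 3*c)
T = 2*I (T = √(3*(-2) + 2) = √(-6 + 2) = √(-4) = 2*I ≈ 2.0*I)
V = -56 + 14*I (V = 7*(-8 + 2*I) = -56 + 14*I ≈ -56.0 + 14.0*I)
1/(V + 597) = 1/((-56 + 14*I) + 597) = 1/(541 + 14*I) = (541 - 14*I)/292877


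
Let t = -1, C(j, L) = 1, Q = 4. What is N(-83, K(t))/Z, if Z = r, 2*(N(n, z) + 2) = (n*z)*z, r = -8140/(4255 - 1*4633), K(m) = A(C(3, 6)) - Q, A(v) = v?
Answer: -141939/8140 ≈ -17.437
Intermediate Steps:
K(m) = -3 (K(m) = 1 - 1*4 = 1 - 4 = -3)
r = 4070/189 (r = -8140/(4255 - 4633) = -8140/(-378) = -8140*(-1/378) = 4070/189 ≈ 21.534)
N(n, z) = -2 + n*z²/2 (N(n, z) = -2 + ((n*z)*z)/2 = -2 + (n*z²)/2 = -2 + n*z²/2)
Z = 4070/189 ≈ 21.534
N(-83, K(t))/Z = (-2 + (½)*(-83)*(-3)²)/(4070/189) = (-2 + (½)*(-83)*9)*(189/4070) = (-2 - 747/2)*(189/4070) = -751/2*189/4070 = -141939/8140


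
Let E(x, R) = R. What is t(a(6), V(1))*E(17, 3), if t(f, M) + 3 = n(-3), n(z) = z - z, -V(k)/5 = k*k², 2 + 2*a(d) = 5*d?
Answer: -9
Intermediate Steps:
a(d) = -1 + 5*d/2 (a(d) = -1 + (5*d)/2 = -1 + 5*d/2)
V(k) = -5*k³ (V(k) = -5*k*k² = -5*k³)
n(z) = 0
t(f, M) = -3 (t(f, M) = -3 + 0 = -3)
t(a(6), V(1))*E(17, 3) = -3*3 = -9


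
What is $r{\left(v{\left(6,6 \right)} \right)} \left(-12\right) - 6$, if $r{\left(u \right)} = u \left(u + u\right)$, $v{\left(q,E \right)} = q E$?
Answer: $-31110$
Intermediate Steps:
$v{\left(q,E \right)} = E q$
$r{\left(u \right)} = 2 u^{2}$ ($r{\left(u \right)} = u 2 u = 2 u^{2}$)
$r{\left(v{\left(6,6 \right)} \right)} \left(-12\right) - 6 = 2 \left(6 \cdot 6\right)^{2} \left(-12\right) - 6 = 2 \cdot 36^{2} \left(-12\right) - 6 = 2 \cdot 1296 \left(-12\right) - 6 = 2592 \left(-12\right) - 6 = -31104 - 6 = -31110$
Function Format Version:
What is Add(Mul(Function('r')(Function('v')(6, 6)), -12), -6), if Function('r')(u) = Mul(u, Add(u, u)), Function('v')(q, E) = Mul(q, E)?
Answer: -31110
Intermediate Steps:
Function('v')(q, E) = Mul(E, q)
Function('r')(u) = Mul(2, Pow(u, 2)) (Function('r')(u) = Mul(u, Mul(2, u)) = Mul(2, Pow(u, 2)))
Add(Mul(Function('r')(Function('v')(6, 6)), -12), -6) = Add(Mul(Mul(2, Pow(Mul(6, 6), 2)), -12), -6) = Add(Mul(Mul(2, Pow(36, 2)), -12), -6) = Add(Mul(Mul(2, 1296), -12), -6) = Add(Mul(2592, -12), -6) = Add(-31104, -6) = -31110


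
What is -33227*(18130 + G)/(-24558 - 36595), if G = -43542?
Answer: -844364524/61153 ≈ -13807.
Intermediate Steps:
-33227*(18130 + G)/(-24558 - 36595) = -33227*(18130 - 43542)/(-24558 - 36595) = -33227/((-61153/(-25412))) = -33227/((-61153*(-1/25412))) = -33227/61153/25412 = -33227*25412/61153 = -844364524/61153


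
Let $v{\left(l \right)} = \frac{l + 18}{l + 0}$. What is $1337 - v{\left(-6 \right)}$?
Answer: $1339$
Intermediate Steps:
$v{\left(l \right)} = \frac{18 + l}{l}$
$1337 - v{\left(-6 \right)} = 1337 - \frac{18 - 6}{-6} = 1337 - \left(- \frac{1}{6}\right) 12 = 1337 - -2 = 1337 + 2 = 1339$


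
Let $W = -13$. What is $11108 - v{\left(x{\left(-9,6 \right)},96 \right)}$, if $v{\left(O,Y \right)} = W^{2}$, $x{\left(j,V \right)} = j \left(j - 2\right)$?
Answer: $10939$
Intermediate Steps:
$x{\left(j,V \right)} = j \left(-2 + j\right)$
$v{\left(O,Y \right)} = 169$ ($v{\left(O,Y \right)} = \left(-13\right)^{2} = 169$)
$11108 - v{\left(x{\left(-9,6 \right)},96 \right)} = 11108 - 169 = 10939$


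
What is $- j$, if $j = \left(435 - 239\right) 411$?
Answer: $-80556$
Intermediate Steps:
$j = 80556$ ($j = \left(435 - 239\right) 411 = 196 \cdot 411 = 80556$)
$- j = \left(-1\right) 80556 = -80556$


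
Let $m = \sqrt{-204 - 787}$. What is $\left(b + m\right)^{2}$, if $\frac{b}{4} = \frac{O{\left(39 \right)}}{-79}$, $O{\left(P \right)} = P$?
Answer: $\frac{\left(156 - 79 i \sqrt{991}\right)^{2}}{6241} \approx -987.1 - 124.33 i$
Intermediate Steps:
$m = i \sqrt{991}$ ($m = \sqrt{-991} = i \sqrt{991} \approx 31.48 i$)
$b = - \frac{156}{79}$ ($b = 4 \frac{39}{-79} = 4 \cdot 39 \left(- \frac{1}{79}\right) = 4 \left(- \frac{39}{79}\right) = - \frac{156}{79} \approx -1.9747$)
$\left(b + m\right)^{2} = \left(- \frac{156}{79} + i \sqrt{991}\right)^{2}$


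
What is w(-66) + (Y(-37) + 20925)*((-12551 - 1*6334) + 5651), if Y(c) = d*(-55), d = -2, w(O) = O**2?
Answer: -278372834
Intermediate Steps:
Y(c) = 110 (Y(c) = -2*(-55) = 110)
w(-66) + (Y(-37) + 20925)*((-12551 - 1*6334) + 5651) = (-66)**2 + (110 + 20925)*((-12551 - 1*6334) + 5651) = 4356 + 21035*((-12551 - 6334) + 5651) = 4356 + 21035*(-18885 + 5651) = 4356 + 21035*(-13234) = 4356 - 278377190 = -278372834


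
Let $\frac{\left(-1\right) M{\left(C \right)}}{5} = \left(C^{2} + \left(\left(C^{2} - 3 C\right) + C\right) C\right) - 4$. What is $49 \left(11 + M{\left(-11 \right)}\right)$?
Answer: $357259$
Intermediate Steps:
$M{\left(C \right)} = 20 - 5 C^{2} - 5 C \left(C^{2} - 2 C\right)$ ($M{\left(C \right)} = - 5 \left(\left(C^{2} + \left(\left(C^{2} - 3 C\right) + C\right) C\right) - 4\right) = - 5 \left(\left(C^{2} + \left(C^{2} - 2 C\right) C\right) - 4\right) = - 5 \left(\left(C^{2} + C \left(C^{2} - 2 C\right)\right) - 4\right) = - 5 \left(-4 + C^{2} + C \left(C^{2} - 2 C\right)\right) = 20 - 5 C^{2} - 5 C \left(C^{2} - 2 C\right)$)
$49 \left(11 + M{\left(-11 \right)}\right) = 49 \left(11 + \left(20 - 5 \left(-11\right)^{3} + 5 \left(-11\right)^{2}\right)\right) = 49 \left(11 + \left(20 - -6655 + 5 \cdot 121\right)\right) = 49 \left(11 + \left(20 + 6655 + 605\right)\right) = 49 \left(11 + 7280\right) = 49 \cdot 7291 = 357259$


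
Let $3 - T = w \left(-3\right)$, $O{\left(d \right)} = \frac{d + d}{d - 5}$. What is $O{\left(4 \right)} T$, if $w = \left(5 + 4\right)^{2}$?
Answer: $-1968$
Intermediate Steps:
$O{\left(d \right)} = \frac{2 d}{-5 + d}$
$w = 81$ ($w = 9^{2} = 81$)
$T = 246$ ($T = 3 - 81 \left(-3\right) = 3 - -243 = 3 + 243 = 246$)
$O{\left(4 \right)} T = 2 \cdot 4 \frac{1}{-5 + 4} \cdot 246 = 2 \cdot 4 \frac{1}{-1} \cdot 246 = 2 \cdot 4 \left(-1\right) 246 = \left(-8\right) 246 = -1968$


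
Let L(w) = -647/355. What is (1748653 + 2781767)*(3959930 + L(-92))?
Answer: 1273749784776252/71 ≈ 1.7940e+13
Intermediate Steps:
L(w) = -647/355 (L(w) = -647*1/355 = -647/355)
(1748653 + 2781767)*(3959930 + L(-92)) = (1748653 + 2781767)*(3959930 - 647/355) = 4530420*(1405774503/355) = 1273749784776252/71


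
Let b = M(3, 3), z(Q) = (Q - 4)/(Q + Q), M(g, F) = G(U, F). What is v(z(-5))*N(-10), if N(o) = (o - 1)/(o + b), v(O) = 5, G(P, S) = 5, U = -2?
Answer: 11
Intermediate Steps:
M(g, F) = 5
z(Q) = (-4 + Q)/(2*Q) (z(Q) = (-4 + Q)/((2*Q)) = (-4 + Q)*(1/(2*Q)) = (-4 + Q)/(2*Q))
b = 5
N(o) = (-1 + o)/(5 + o) (N(o) = (o - 1)/(o + 5) = (-1 + o)/(5 + o))
v(z(-5))*N(-10) = 5*((-1 - 10)/(5 - 10)) = 5*(-11/(-5)) = 5*(-⅕*(-11)) = 5*(11/5) = 11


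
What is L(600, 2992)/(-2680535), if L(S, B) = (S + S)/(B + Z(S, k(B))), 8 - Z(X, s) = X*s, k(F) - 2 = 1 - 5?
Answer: -2/18763745 ≈ -1.0659e-7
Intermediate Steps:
k(F) = -2 (k(F) = 2 + (1 - 5) = 2 - 4 = -2)
Z(X, s) = 8 - X*s
L(S, B) = 2*S/(8 + B + 2*S) (L(S, B) = (S + S)/(B + (8 - 1*S*(-2))) = (2*S)/(B + (8 + 2*S)) = (2*S)/(8 + B + 2*S) = 2*S/(8 + B + 2*S))
L(600, 2992)/(-2680535) = (2*600/(8 + 2992 + 2*600))/(-2680535) = (2*600/(8 + 2992 + 1200))*(-1/2680535) = (2*600/4200)*(-1/2680535) = (2*600*(1/4200))*(-1/2680535) = (2/7)*(-1/2680535) = -2/18763745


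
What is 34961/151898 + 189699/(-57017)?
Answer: -724906145/234074818 ≈ -3.0969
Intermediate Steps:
34961/151898 + 189699/(-57017) = 34961*(1/151898) + 189699*(-1/57017) = 34961/151898 - 5127/1541 = -724906145/234074818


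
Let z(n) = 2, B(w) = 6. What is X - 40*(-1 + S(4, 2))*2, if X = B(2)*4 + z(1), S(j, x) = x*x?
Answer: -214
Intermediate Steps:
S(j, x) = x²
X = 26 (X = 6*4 + 2 = 24 + 2 = 26)
X - 40*(-1 + S(4, 2))*2 = 26 - 40*(-1 + 2²)*2 = 26 - 40*(-1 + 4)*2 = 26 - 120*2 = 26 - 40*6 = 26 - 240 = -214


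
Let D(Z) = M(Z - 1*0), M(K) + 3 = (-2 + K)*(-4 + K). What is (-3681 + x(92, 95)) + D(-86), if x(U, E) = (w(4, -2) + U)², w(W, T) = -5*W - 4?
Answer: 8860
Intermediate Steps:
w(W, T) = -4 - 5*W
M(K) = -3 + (-4 + K)*(-2 + K) (M(K) = -3 + (-2 + K)*(-4 + K) = -3 + (-4 + K)*(-2 + K))
x(U, E) = (-24 + U)² (x(U, E) = ((-4 - 5*4) + U)² = ((-4 - 20) + U)² = (-24 + U)²)
D(Z) = 5 + Z² - 6*Z (D(Z) = 5 + (Z - 1*0)² - 6*(Z - 1*0) = 5 + (Z + 0)² - 6*(Z + 0) = 5 + Z² - 6*Z)
(-3681 + x(92, 95)) + D(-86) = (-3681 + (-24 + 92)²) + (5 + (-86)² - 6*(-86)) = (-3681 + 68²) + (5 + 7396 + 516) = (-3681 + 4624) + 7917 = 943 + 7917 = 8860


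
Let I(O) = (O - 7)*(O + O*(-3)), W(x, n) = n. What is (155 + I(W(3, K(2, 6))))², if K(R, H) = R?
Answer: 30625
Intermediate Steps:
I(O) = -2*O*(-7 + O) (I(O) = (-7 + O)*(O - 3*O) = (-7 + O)*(-2*O) = -2*O*(-7 + O))
(155 + I(W(3, K(2, 6))))² = (155 + 2*2*(7 - 1*2))² = (155 + 2*2*(7 - 2))² = (155 + 2*2*5)² = (155 + 20)² = 175² = 30625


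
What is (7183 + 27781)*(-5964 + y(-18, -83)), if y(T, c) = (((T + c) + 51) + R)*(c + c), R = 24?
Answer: -57620672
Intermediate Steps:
y(T, c) = 2*c*(75 + T + c) (y(T, c) = (((T + c) + 51) + 24)*(c + c) = ((51 + T + c) + 24)*(2*c) = (75 + T + c)*(2*c) = 2*c*(75 + T + c))
(7183 + 27781)*(-5964 + y(-18, -83)) = (7183 + 27781)*(-5964 + 2*(-83)*(75 - 18 - 83)) = 34964*(-5964 + 2*(-83)*(-26)) = 34964*(-5964 + 4316) = 34964*(-1648) = -57620672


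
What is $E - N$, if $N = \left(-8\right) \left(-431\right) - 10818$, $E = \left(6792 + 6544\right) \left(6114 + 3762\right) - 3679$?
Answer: $131710027$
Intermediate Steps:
$E = 131702657$ ($E = 13336 \cdot 9876 - 3679 = 131706336 - 3679 = 131702657$)
$N = -7370$ ($N = 3448 - 10818 = -7370$)
$E - N = 131702657 - -7370 = 131702657 + 7370 = 131710027$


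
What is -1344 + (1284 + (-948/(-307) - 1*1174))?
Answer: -377890/307 ≈ -1230.9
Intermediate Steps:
-1344 + (1284 + (-948/(-307) - 1*1174)) = -1344 + (1284 + (-948*(-1/307) - 1174)) = -1344 + (1284 + (948/307 - 1174)) = -1344 + (1284 - 359470/307) = -1344 + 34718/307 = -377890/307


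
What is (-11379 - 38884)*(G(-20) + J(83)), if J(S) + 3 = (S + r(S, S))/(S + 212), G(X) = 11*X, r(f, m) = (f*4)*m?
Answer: 1917332398/295 ≈ 6.4994e+6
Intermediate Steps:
r(f, m) = 4*f*m (r(f, m) = (4*f)*m = 4*f*m)
J(S) = -3 + (S + 4*S**2)/(212 + S) (J(S) = -3 + (S + 4*S*S)/(S + 212) = -3 + (S + 4*S**2)/(212 + S))
(-11379 - 38884)*(G(-20) + J(83)) = (-11379 - 38884)*(11*(-20) + 2*(-318 - 1*83 + 2*83**2)/(212 + 83)) = -50263*(-220 + 2*(-318 - 83 + 2*6889)/295) = -50263*(-220 + 2*(1/295)*(-318 - 83 + 13778)) = -50263*(-220 + 2*(1/295)*13377) = -50263*(-220 + 26754/295) = -50263*(-38146/295) = 1917332398/295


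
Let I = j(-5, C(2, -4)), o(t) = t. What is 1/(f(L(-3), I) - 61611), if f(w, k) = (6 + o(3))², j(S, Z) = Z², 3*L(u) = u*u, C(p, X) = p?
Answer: -1/61530 ≈ -1.6252e-5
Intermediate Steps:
L(u) = u²/3 (L(u) = (u*u)/3 = u²/3)
I = 4 (I = 2² = 4)
f(w, k) = 81 (f(w, k) = (6 + 3)² = 9² = 81)
1/(f(L(-3), I) - 61611) = 1/(81 - 61611) = 1/(-61530) = -1/61530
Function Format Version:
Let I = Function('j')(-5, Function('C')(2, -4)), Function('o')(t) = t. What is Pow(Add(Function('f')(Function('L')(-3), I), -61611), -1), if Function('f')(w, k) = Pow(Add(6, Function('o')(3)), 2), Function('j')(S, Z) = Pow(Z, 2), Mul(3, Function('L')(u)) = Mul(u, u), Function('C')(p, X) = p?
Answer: Rational(-1, 61530) ≈ -1.6252e-5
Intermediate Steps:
Function('L')(u) = Mul(Rational(1, 3), Pow(u, 2)) (Function('L')(u) = Mul(Rational(1, 3), Mul(u, u)) = Mul(Rational(1, 3), Pow(u, 2)))
I = 4 (I = Pow(2, 2) = 4)
Function('f')(w, k) = 81 (Function('f')(w, k) = Pow(Add(6, 3), 2) = Pow(9, 2) = 81)
Pow(Add(Function('f')(Function('L')(-3), I), -61611), -1) = Pow(Add(81, -61611), -1) = Pow(-61530, -1) = Rational(-1, 61530)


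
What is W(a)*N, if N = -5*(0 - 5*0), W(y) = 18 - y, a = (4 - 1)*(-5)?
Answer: 0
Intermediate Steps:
a = -15 (a = 3*(-5) = -15)
N = 0 (N = -5*(0 + 0) = -5*0 = 0)
W(a)*N = (18 - 1*(-15))*0 = (18 + 15)*0 = 33*0 = 0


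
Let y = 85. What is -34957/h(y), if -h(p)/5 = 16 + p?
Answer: 34957/505 ≈ 69.222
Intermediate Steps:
h(p) = -80 - 5*p (h(p) = -5*(16 + p) = -80 - 5*p)
-34957/h(y) = -34957/(-80 - 5*85) = -34957/(-80 - 425) = -34957/(-505) = -34957*(-1/505) = 34957/505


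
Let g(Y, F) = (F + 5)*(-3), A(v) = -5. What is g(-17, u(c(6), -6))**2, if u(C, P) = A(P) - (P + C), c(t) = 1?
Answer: 225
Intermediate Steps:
u(C, P) = -5 - C - P (u(C, P) = -5 - (P + C) = -5 - (C + P) = -5 + (-C - P) = -5 - C - P)
g(Y, F) = -15 - 3*F (g(Y, F) = (5 + F)*(-3) = -15 - 3*F)
g(-17, u(c(6), -6))**2 = (-15 - 3*(-5 - 1*1 - 1*(-6)))**2 = (-15 - 3*(-5 - 1 + 6))**2 = (-15 - 3*0)**2 = (-15 + 0)**2 = (-15)**2 = 225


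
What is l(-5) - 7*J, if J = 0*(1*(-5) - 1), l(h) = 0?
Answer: 0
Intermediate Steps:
J = 0 (J = 0*(-5 - 1) = 0*(-6) = 0)
l(-5) - 7*J = 0 - 7*0 = 0 + 0 = 0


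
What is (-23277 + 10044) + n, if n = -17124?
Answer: -30357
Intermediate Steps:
(-23277 + 10044) + n = (-23277 + 10044) - 17124 = -13233 - 17124 = -30357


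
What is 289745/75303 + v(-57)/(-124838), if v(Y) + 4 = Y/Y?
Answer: 36171412219/9400675914 ≈ 3.8477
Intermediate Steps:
v(Y) = -3 (v(Y) = -4 + Y/Y = -4 + 1 = -3)
289745/75303 + v(-57)/(-124838) = 289745/75303 - 3/(-124838) = 289745*(1/75303) - 3*(-1/124838) = 289745/75303 + 3/124838 = 36171412219/9400675914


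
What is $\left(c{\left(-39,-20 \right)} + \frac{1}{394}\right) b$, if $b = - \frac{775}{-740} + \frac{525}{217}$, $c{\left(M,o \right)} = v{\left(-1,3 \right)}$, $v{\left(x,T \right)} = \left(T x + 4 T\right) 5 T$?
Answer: $\frac{846002855}{1807672} \approx 468.01$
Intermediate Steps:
$v{\left(x,T \right)} = T \left(20 T + 5 T x\right)$ ($v{\left(x,T \right)} = \left(4 T + T x\right) 5 T = \left(20 T + 5 T x\right) T = T \left(20 T + 5 T x\right)$)
$c{\left(M,o \right)} = 135$ ($c{\left(M,o \right)} = 5 \cdot 3^{2} \left(4 - 1\right) = 5 \cdot 9 \cdot 3 = 135$)
$b = \frac{15905}{4588}$ ($b = \left(-775\right) \left(- \frac{1}{740}\right) + 525 \cdot \frac{1}{217} = \frac{155}{148} + \frac{75}{31} = \frac{15905}{4588} \approx 3.4667$)
$\left(c{\left(-39,-20 \right)} + \frac{1}{394}\right) b = \left(135 + \frac{1}{394}\right) \frac{15905}{4588} = \frac{53191}{394} \cdot \frac{15905}{4588} = \frac{846002855}{1807672}$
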